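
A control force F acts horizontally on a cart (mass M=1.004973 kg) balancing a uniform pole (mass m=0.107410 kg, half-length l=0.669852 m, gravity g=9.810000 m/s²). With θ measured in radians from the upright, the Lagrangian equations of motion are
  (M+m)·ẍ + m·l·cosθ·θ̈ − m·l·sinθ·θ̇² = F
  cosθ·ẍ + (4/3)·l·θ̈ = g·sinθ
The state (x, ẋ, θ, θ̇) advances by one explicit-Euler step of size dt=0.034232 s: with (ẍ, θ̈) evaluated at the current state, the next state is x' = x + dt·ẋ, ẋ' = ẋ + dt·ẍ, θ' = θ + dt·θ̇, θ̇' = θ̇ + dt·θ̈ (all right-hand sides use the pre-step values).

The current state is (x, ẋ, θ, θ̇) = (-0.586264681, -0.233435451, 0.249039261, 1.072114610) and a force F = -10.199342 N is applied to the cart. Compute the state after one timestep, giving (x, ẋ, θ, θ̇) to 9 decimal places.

(-0.594255643, -0.575773175, 0.285739888, 1.536261212)

sinθ=0.246472973, cosθ=0.969149665
temp = (F + m·l·θ̇²·sinθ)/(M+m) = (-10.199342 + 0.020383338)/1.112383 = -9.150588118
θ̈ = (g·sinθ − cosθ·temp)/(l·(4/3 − m·cos²θ/(M+m))) = 13.558851418
ẍ = temp − m·l·θ̈·cosθ/(M+m) = -10.000517774
Euler: x'=-0.586264681+0.034232·-0.233435451=-0.594255643, ẋ'=-0.233435451+0.034232·-10.000517774=-0.575773175
       θ'=0.249039261+0.034232·1.072114610=0.285739888, θ̇'=1.072114610+0.034232·13.558851418=1.536261212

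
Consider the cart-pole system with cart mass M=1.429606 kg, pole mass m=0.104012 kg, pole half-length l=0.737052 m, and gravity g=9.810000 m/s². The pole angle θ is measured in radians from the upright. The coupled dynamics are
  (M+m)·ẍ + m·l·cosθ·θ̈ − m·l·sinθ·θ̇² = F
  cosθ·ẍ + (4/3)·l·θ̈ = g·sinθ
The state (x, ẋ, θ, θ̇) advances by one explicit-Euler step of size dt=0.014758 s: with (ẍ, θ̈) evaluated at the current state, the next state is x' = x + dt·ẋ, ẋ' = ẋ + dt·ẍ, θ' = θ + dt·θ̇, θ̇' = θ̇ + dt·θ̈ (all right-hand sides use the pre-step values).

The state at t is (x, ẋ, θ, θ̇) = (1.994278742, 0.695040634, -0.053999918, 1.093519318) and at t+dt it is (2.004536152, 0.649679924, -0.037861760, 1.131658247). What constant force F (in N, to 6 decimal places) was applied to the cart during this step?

F = -4.511006 N

ẍ = (ẋ'−ẋ)/dt = (0.649679924−0.695040634)/0.014758 = -3.073635
θ̈ = (θ̇'−θ̇)/dt = (1.131658247−1.093519318)/0.014758 = 2.584288
sinθ=-0.053974, cosθ=0.998542
F = (M+m)·ẍ + m·l·cosθ·θ̈ − m·l·sinθ·θ̇² = -4.713782 + 0.197829 − -0.004948 = -4.511006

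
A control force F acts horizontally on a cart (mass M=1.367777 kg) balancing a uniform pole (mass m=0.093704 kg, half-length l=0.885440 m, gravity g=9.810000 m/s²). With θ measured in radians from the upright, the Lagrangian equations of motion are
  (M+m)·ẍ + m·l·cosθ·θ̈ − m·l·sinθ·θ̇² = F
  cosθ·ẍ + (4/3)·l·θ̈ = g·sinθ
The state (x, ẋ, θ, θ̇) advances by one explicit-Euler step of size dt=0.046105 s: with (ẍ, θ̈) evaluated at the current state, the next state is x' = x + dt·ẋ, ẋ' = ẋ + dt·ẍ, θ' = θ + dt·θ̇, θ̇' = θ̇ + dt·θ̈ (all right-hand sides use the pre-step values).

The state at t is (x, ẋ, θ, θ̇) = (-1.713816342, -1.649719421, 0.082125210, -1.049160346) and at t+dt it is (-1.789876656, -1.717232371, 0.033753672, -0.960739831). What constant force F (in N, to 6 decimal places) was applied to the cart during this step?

ẍ = (ẋ'−ẋ)/dt = (-1.717232371−-1.649719421)/0.046105 = -1.464330
θ̈ = (θ̇'−θ̇)/dt = (-0.960739831−-1.049160346)/0.046105 = 1.917808
sinθ=0.082033, cosθ=0.996630
F = (M+m)·ẍ + m·l·cosθ·θ̈ − m·l·sinθ·θ̇² = -2.140091 + 0.158583 − 0.007492 = -1.989000

F = -1.989000 N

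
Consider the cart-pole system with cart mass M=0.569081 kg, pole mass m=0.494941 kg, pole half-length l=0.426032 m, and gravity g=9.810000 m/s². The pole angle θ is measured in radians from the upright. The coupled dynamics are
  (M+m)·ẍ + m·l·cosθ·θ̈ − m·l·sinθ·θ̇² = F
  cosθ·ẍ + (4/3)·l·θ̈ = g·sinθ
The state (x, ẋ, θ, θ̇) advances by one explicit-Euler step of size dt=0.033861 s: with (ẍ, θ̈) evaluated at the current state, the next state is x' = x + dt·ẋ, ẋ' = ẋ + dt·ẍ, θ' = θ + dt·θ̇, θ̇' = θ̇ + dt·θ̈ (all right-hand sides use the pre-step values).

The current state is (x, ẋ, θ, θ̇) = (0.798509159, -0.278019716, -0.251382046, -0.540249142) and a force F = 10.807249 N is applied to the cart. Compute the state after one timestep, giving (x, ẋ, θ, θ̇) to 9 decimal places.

(0.789095133, 0.274009090, -0.269675422, -1.626971730)

sinθ=-0.248742804, cosθ=0.968569573
temp = (F + m·l·θ̇²·sinθ)/(M+m) = (10.807249 + -0.015308560)/1.064022 = 10.142591450
θ̈ = (g·sinθ − cosθ·temp)/(l·(4/3 − m·cos²θ/(M+m))) = -32.093635379
ẍ = temp − m·l·θ̈·cosθ/(M+m) = 16.302791001
Euler: x'=0.798509159+0.033861·-0.278019716=0.789095133, ẋ'=-0.278019716+0.033861·16.302791001=0.274009090
       θ'=-0.251382046+0.033861·-0.540249142=-0.269675422, θ̇'=-0.540249142+0.033861·-32.093635379=-1.626971730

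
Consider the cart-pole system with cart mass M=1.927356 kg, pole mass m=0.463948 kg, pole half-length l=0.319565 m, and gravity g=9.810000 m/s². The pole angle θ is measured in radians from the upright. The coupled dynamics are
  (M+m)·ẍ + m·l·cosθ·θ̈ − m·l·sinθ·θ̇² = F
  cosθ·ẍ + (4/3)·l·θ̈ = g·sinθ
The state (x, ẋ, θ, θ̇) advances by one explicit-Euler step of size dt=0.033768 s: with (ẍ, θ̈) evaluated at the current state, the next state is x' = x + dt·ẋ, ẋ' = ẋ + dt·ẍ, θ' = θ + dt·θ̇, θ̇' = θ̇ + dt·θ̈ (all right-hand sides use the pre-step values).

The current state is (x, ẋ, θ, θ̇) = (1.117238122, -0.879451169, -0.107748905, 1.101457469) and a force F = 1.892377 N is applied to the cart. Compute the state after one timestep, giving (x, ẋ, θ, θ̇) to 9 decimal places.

sinθ=-0.107540535, cosθ=0.994200701
temp = (F + m·l·θ̇²·sinθ)/(M+m) = (1.892377 + -0.019343550)/2.391304 = 0.783268648
θ̈ = (g·sinθ − cosθ·temp)/(l·(4/3 − m·cos²θ/(M+m))) = -5.026539909
ẍ = temp − m·l·θ̈·cosθ/(M+m) = 1.093108248
Euler: x'=1.117238122+0.033768·-0.879451169=1.087540815, ẋ'=-0.879451169+0.033768·1.093108248=-0.842539090
       θ'=-0.107748905+0.033768·1.101457469=-0.070554889, θ̇'=1.101457469+0.033768·-5.026539909=0.931721269

(1.087540815, -0.842539090, -0.070554889, 0.931721269)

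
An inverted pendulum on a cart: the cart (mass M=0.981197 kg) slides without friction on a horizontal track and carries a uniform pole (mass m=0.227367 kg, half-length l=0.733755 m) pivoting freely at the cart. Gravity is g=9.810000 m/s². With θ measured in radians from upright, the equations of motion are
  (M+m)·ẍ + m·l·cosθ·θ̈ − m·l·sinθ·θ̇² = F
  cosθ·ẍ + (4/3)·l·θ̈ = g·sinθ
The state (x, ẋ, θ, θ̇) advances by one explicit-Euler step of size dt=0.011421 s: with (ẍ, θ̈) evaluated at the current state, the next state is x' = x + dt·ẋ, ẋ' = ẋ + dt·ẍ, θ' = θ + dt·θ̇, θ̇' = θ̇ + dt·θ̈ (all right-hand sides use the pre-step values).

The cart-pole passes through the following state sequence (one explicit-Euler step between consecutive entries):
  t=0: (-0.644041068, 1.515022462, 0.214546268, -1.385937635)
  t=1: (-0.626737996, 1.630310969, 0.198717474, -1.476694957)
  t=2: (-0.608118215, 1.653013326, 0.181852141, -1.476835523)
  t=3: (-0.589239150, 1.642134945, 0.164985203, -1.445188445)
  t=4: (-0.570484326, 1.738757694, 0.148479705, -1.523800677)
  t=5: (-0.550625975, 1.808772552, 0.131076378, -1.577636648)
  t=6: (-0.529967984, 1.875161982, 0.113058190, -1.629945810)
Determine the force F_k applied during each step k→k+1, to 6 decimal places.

F_0 = 10.836203 N
F_1 = 2.328520 N
F_2 = -0.762290 N
F_3 = 9.034609 N
F_4 = 6.573874 N
F_5 = 6.213473 N

step 0→1:
  ẍ = (ẋ'−ẋ)/dt = (1.630310969−1.515022462)/0.011421 = 10.094432
  θ̈ = (θ̇'−θ̇)/dt = (-1.476694957−-1.385937635)/0.011421 = -7.946530
  sinθ=0.212904, cosθ=0.977073
  F = (M+m)·ẍ + m·l·cosθ·θ̈ − m·l·sinθ·θ̇² = 12.199767 + -1.295338 − 0.068226 = 10.836203
step 1→2:
  ẍ = (ẋ'−ẋ)/dt = (1.653013326−1.630310969)/0.011421 = 1.987773
  θ̈ = (θ̇'−θ̇)/dt = (-1.476835523−-1.476694957)/0.011421 = -0.012308
  sinθ=0.197412, cosθ=0.980321
  F = (M+m)·ẍ + m·l·cosθ·θ̈ − m·l·sinθ·θ̇² = 2.402351 + -0.002013 − 0.071818 = 2.328520
step 2→3:
  ẍ = (ẋ'−ẋ)/dt = (1.642134945−1.653013326)/0.011421 = -0.952489
  θ̈ = (θ̇'−θ̇)/dt = (-1.445188445−-1.476835523)/0.011421 = 2.770955
  sinθ=0.180851, cosθ=0.983510
  F = (M+m)·ẍ + m·l·cosθ·θ̈ − m·l·sinθ·θ̇² = -1.151144 + 0.454660 − 0.065806 = -0.762290
step 3→4:
  ẍ = (ẋ'−ẋ)/dt = (1.738757694−1.642134945)/0.011421 = 8.460095
  θ̈ = (θ̇'−θ̇)/dt = (-1.523800677−-1.445188445)/0.011421 = -6.883130
  sinθ=0.164238, cosθ=0.986421
  F = (M+m)·ẍ + m·l·cosθ·θ̈ − m·l·sinθ·θ̇² = 10.224567 + -1.132731 − 0.057227 = 9.034609
step 4→5:
  ẍ = (ẋ'−ẋ)/dt = (1.808772552−1.738757694)/0.011421 = 6.130361
  θ̈ = (θ̇'−θ̇)/dt = (-1.577636648−-1.523800677)/0.011421 = -4.713770
  sinθ=0.147935, cosθ=0.988997
  F = (M+m)·ẍ + m·l·cosθ·θ̈ − m·l·sinθ·θ̇² = 7.408934 + -0.777753 − 0.057307 = 6.573874
step 5→6:
  ẍ = (ẋ'−ẋ)/dt = (1.875161982−1.808772552)/0.011421 = 5.812926
  θ̈ = (θ̇'−θ̇)/dt = (-1.629945810−-1.577636648)/0.011421 = -4.580086
  sinθ=0.130701, cosθ=0.991422
  F = (M+m)·ẍ + m·l·cosθ·θ̈ − m·l·sinθ·θ̇² = 7.025293 + -0.757549 − 0.054272 = 6.213473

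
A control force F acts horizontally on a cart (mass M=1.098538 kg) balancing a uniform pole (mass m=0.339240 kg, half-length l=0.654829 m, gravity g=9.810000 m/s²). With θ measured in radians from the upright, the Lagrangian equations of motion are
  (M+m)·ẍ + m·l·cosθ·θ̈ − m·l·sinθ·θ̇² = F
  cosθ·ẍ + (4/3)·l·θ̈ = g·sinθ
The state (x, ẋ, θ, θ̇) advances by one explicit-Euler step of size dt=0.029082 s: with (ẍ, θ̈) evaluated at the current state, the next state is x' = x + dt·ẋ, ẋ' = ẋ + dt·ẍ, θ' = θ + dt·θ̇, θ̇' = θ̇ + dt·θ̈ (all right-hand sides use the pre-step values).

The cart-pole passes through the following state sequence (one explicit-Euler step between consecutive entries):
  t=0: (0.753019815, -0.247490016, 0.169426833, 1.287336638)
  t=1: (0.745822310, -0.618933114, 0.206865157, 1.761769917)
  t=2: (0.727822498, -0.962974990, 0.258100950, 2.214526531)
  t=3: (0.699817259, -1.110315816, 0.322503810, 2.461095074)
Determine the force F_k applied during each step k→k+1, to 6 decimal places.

F_0 = -14.853671 N
F_1 = -13.765954 N
F_2 = -5.741378 N

step 0→1:
  ẍ = (ẋ'−ẋ)/dt = (-0.618933114−-0.247490016)/0.029082 = -12.772268
  θ̈ = (θ̇'−θ̇)/dt = (1.761769917−1.287336638)/0.029082 = 16.313640
  sinθ=0.168617, cosθ=0.985682
  F = (M+m)·ẍ + m·l·cosθ·θ̈ − m·l·sinθ·θ̇² = -18.363686 + 3.572091 − 0.062076 = -14.853671
step 1→2:
  ẍ = (ẋ'−ẋ)/dt = (-0.962974990−-0.618933114)/0.029082 = -11.830062
  θ̈ = (θ̇'−θ̇)/dt = (2.214526531−1.761769917)/0.029082 = 15.568276
  sinθ=0.205393, cosθ=0.978680
  F = (M+m)·ẍ + m·l·cosθ·θ̈ − m·l·sinθ·θ̇² = -17.009004 + 3.384668 − 0.141618 = -13.765954
step 2→3:
  ẍ = (ẋ'−ẋ)/dt = (-1.110315816−-0.962974990)/0.029082 = -5.066392
  θ̈ = (θ̇'−θ̇)/dt = (2.461095074−2.214526531)/0.029082 = 8.478390
  sinθ=0.255245, cosθ=0.966876
  F = (M+m)·ẍ + m·l·cosθ·θ̈ − m·l·sinθ·θ̇² = -7.284348 + 1.821039 − 0.278070 = -5.741378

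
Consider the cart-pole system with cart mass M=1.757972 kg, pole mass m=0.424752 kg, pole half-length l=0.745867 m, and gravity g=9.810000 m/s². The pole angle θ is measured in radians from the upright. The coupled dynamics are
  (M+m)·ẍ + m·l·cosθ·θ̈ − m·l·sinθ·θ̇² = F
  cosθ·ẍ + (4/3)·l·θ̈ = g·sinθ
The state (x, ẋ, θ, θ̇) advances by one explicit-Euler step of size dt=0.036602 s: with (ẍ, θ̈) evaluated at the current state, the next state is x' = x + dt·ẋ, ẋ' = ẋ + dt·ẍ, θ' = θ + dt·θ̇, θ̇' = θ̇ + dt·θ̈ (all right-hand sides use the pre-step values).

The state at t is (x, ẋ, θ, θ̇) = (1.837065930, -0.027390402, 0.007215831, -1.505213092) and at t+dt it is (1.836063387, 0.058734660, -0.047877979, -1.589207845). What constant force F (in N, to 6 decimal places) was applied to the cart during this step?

F = 4.403806 N

ẍ = (ẋ'−ẋ)/dt = (0.058734660−-0.027390402)/0.036602 = 2.353015
θ̈ = (θ̇'−θ̇)/dt = (-1.589207845−-1.505213092)/0.036602 = -2.294813
sinθ=0.007216, cosθ=0.999974
F = (M+m)·ẍ + m·l·cosθ·θ̈ − m·l·sinθ·θ̇² = 5.135983 + -0.726997 − 0.005179 = 4.403806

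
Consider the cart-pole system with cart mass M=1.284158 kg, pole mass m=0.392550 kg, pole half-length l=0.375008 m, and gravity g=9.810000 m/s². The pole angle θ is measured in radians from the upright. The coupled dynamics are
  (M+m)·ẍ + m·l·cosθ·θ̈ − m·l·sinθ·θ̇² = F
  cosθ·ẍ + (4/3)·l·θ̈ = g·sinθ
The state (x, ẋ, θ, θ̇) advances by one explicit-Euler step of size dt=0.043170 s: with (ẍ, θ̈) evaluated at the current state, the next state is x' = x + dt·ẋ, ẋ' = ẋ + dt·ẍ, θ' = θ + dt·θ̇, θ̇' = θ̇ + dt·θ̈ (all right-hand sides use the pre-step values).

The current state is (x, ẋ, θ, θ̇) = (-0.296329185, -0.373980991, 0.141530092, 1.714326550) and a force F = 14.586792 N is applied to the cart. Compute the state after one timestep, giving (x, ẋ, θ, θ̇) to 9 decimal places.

sinθ=0.141058072, cosθ=0.990001323
temp = (F + m·l·θ̇²·sinθ)/(M+m) = (14.586792 + 0.061026795)/1.676708 = 8.736058273
θ̈ = (g·sinθ − cosθ·temp)/(l·(4/3 − m·cos²θ/(M+m))) = -17.549795940
ẍ = temp − m·l·θ̈·cosθ/(M+m) = 10.261465937
Euler: x'=-0.296329185+0.043170·-0.373980991=-0.312473944, ẋ'=-0.373980991+0.043170·10.261465937=0.069006493
       θ'=0.141530092+0.043170·1.714326550=0.215537569, θ̇'=1.714326550+0.043170·-17.549795940=0.956701859

(-0.312473944, 0.069006493, 0.215537569, 0.956701859)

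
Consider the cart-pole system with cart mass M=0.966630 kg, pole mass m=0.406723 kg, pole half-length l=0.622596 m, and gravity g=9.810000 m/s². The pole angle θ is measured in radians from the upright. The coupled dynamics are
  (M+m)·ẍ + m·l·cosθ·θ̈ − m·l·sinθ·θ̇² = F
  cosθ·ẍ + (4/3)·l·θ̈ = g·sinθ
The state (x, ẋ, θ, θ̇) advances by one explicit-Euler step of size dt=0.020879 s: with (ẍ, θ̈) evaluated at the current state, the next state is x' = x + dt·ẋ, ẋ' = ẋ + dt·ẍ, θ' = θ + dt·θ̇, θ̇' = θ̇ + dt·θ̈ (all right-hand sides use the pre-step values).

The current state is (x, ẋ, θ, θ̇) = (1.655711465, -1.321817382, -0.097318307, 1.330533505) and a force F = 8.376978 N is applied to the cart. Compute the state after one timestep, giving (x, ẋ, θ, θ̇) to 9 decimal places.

sinθ=-0.097164765, cosθ=0.995268310
temp = (F + m·l·θ̇²·sinθ)/(M+m) = (8.376978 + -0.043557756)/1.373353 = 6.067937555
θ̈ = (g·sinθ − cosθ·temp)/(l·(4/3 − m·cos²θ/(M+m))) = -10.799343920
ẍ = temp − m·l·θ̈·cosθ/(M+m) = 8.049740301
Euler: x'=1.655711465+0.020879·-1.321817382=1.628113240, ẋ'=-1.321817382+0.020879·8.049740301=-1.153746854
       θ'=-0.097318307+0.020879·1.330533505=-0.069538098, θ̇'=1.330533505+0.020879·-10.799343920=1.105054003

(1.628113240, -1.153746854, -0.069538098, 1.105054003)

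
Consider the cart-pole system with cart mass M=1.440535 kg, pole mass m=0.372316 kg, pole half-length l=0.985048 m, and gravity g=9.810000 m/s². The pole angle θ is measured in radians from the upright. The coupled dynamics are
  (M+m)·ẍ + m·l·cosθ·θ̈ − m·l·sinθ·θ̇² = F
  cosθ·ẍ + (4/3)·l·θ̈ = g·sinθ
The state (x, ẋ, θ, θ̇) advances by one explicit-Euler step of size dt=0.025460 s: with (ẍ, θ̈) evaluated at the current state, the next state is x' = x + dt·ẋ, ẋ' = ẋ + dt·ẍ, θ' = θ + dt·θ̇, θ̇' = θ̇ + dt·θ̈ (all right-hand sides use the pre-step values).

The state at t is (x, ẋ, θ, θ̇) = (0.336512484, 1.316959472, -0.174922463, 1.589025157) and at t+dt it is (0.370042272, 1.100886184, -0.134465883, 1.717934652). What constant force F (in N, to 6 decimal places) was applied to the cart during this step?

F = -13.395504 N

ẍ = (ẋ'−ẋ)/dt = (1.100886184−1.316959472)/0.025460 = -8.486775
θ̈ = (θ̇'−θ̇)/dt = (1.717934652−1.589025157)/0.025460 = 5.063217
sinθ=-0.174032, cosθ=0.984740
F = (M+m)·ẍ + m·l·cosθ·θ̈ − m·l·sinθ·θ̇² = -15.385258 + 1.828594 − -0.161161 = -13.395504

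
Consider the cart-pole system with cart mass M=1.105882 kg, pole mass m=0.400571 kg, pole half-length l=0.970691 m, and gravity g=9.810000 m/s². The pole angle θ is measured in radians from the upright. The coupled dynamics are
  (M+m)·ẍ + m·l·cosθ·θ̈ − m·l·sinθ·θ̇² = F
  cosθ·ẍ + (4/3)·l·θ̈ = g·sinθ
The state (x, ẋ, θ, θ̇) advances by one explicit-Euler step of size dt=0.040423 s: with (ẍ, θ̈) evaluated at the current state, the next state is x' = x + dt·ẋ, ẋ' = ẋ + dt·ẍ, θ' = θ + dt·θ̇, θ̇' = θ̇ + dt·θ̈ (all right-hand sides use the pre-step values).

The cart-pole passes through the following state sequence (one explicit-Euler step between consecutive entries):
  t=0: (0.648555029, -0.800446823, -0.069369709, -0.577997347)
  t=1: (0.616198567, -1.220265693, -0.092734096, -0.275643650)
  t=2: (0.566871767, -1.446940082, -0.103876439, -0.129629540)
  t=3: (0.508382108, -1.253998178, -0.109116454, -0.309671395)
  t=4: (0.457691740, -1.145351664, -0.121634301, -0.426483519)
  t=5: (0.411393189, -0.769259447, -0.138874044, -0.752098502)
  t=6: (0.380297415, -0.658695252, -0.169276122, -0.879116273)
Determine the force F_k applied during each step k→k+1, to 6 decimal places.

F_0 = -12.735121 N
F_1 = -7.046308 N
F_2 = 5.468591 N
F_3 = 2.936076 N
F_4 = 10.915530 N
F_5 = 2.940840 N

step 0→1:
  ẍ = (ẋ'−ẋ)/dt = (-1.220265693−-0.800446823)/0.040423 = -10.385644
  θ̈ = (θ̇'−θ̇)/dt = (-0.275643650−-0.577997347)/0.040423 = 7.479744
  sinθ=-0.069314, cosθ=0.997595
  F = (M+m)·ẍ + m·l·cosθ·θ̈ − m·l·sinθ·θ̇² = -15.645484 + 2.901359 − -0.009004 = -12.735121
step 1→2:
  ẍ = (ẋ'−ẋ)/dt = (-1.446940082−-1.220265693)/0.040423 = -5.607560
  θ̈ = (θ̇'−θ̇)/dt = (-0.129629540−-0.275643650)/0.040423 = 3.612154
  sinθ=-0.092601, cosθ=0.995703
  F = (M+m)·ẍ + m·l·cosθ·θ̈ − m·l·sinθ·θ̇² = -8.447525 + 1.398482 − -0.002736 = -7.046308
step 2→3:
  ẍ = (ẋ'−ẋ)/dt = (-1.253998178−-1.446940082)/0.040423 = 4.773072
  θ̈ = (θ̇'−θ̇)/dt = (-0.309671395−-0.129629540)/0.040423 = -4.453946
  sinθ=-0.103690, cosθ=0.994610
  F = (M+m)·ẍ + m·l·cosθ·θ̈ − m·l·sinθ·θ̇² = 7.190409 + -1.722496 − -0.000677 = 5.468591
step 3→4:
  ẍ = (ẋ'−ẋ)/dt = (-1.145351664−-1.253998178)/0.040423 = 2.687740
  θ̈ = (θ̇'−θ̇)/dt = (-0.426483519−-0.309671395)/0.040423 = -2.889744
  sinθ=-0.108900, cosθ=0.994053
  F = (M+m)·ẍ + m·l·cosθ·θ̈ − m·l·sinθ·θ̇² = 4.048954 + -1.116939 − -0.004061 = 2.936076
step 4→5:
  ẍ = (ẋ'−ẋ)/dt = (-0.769259447−-1.145351664)/0.040423 = 9.303917
  θ̈ = (θ̇'−θ̇)/dt = (-0.752098502−-0.426483519)/0.040423 = -8.055191
  sinθ=-0.121335, cosθ=0.992612
  F = (M+m)·ẍ + m·l·cosθ·θ̈ − m·l·sinθ·θ̇² = 14.015913 + -3.108964 − -0.008581 = 10.915530
step 5→6:
  ẍ = (ẋ'−ẋ)/dt = (-0.658695252−-0.769259447)/0.040423 = 2.735180
  θ̈ = (θ̇'−θ̇)/dt = (-0.879116273−-0.752098502)/0.040423 = -3.142215
  sinθ=-0.138428, cosθ=0.990372
  F = (M+m)·ẍ + m·l·cosθ·θ̈ − m·l·sinθ·θ̇² = 4.120421 + -1.210027 − -0.030446 = 2.940840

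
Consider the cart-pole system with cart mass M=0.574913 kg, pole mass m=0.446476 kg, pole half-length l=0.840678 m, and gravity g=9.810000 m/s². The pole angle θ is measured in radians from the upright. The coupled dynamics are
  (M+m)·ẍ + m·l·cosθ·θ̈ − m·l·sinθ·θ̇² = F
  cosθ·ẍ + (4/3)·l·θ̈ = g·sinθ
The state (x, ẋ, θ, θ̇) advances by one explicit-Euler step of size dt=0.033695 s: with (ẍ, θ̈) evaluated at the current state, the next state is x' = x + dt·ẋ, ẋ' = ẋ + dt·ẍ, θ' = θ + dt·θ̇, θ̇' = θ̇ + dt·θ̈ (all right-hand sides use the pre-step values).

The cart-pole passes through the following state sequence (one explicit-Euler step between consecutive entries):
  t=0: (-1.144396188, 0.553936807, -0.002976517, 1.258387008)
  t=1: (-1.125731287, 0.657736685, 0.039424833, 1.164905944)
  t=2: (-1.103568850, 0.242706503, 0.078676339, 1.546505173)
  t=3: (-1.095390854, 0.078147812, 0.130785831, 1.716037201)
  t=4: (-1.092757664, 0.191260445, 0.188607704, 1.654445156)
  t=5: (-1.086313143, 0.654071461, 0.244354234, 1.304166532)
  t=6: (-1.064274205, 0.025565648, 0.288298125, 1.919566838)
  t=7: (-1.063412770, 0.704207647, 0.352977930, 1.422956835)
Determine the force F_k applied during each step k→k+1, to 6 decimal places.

F_0 = 2.106912 N
F_1 = -8.353304 N
F_2 = -3.176140 N
F_3 = 2.604372 N
F_4 = 10.003758 N
F_5 = -12.554648 N
F_6 = 14.874660 N

step 0→1:
  ẍ = (ẋ'−ẋ)/dt = (0.657736685−0.553936807)/0.033695 = 3.080572
  θ̈ = (θ̇'−θ̇)/dt = (1.164905944−1.258387008)/0.033695 = -2.774330
  sinθ=-0.002977, cosθ=0.999996
  F = (M+m)·ẍ + m·l·cosθ·θ̈ − m·l·sinθ·θ̇² = 3.146463 + -1.041320 − -0.001769 = 2.106912
step 1→2:
  ẍ = (ẋ'−ẋ)/dt = (0.242706503−0.657736685)/0.033695 = -12.317263
  θ̈ = (θ̇'−θ̇)/dt = (1.546505173−1.164905944)/0.033695 = 11.325100
  sinθ=0.039415, cosθ=0.999223
  F = (M+m)·ẍ + m·l·cosθ·θ̈ − m·l·sinθ·θ̇² = -12.580717 + 4.247489 − 0.020076 = -8.353304
step 2→3:
  ẍ = (ẋ'−ẋ)/dt = (0.078147812−0.242706503)/0.033695 = -4.883772
  θ̈ = (θ̇'−θ̇)/dt = (1.716037201−1.546505173)/0.033695 = 5.031370
  sinθ=0.078595, cosθ=0.996907
  F = (M+m)·ẍ + m·l·cosθ·θ̈ − m·l·sinθ·θ̇² = -4.988231 + 1.882646 − 0.070555 = -3.176140
step 3→4:
  ẍ = (ẋ'−ẋ)/dt = (0.191260445−0.078147812)/0.033695 = 3.356956
  θ̈ = (θ̇'−θ̇)/dt = (1.654445156−1.716037201)/0.033695 = -1.827928
  sinθ=0.130413, cosθ=0.991460
  F = (M+m)·ẍ + m·l·cosθ·θ̈ − m·l·sinθ·θ̇² = 3.428758 + -0.680240 − 0.144146 = 2.604372
step 4→5:
  ẍ = (ẋ'−ẋ)/dt = (0.654071461−0.191260445)/0.033695 = 13.735302
  θ̈ = (θ̇'−θ̇)/dt = (1.304166532−1.654445156)/0.033695 = -10.395567
  sinθ=0.187491, cosθ=0.982266
  F = (M+m)·ẍ + m·l·cosθ·θ̈ − m·l·sinθ·θ̇² = 14.029087 + -3.832703 − 0.192626 = 10.003758
step 5→6:
  ẍ = (ẋ'−ẋ)/dt = (0.025565648−0.654071461)/0.033695 = -18.652792
  θ̈ = (θ̇'−θ̇)/dt = (1.919566838−1.304166532)/0.033695 = 18.263846
  sinθ=0.241930, cosθ=0.970294
  F = (M+m)·ẍ + m·l·cosθ·θ̈ − m·l·sinθ·θ̇² = -19.051756 + 6.651557 − 0.154448 = -12.554648
step 6→7:
  ẍ = (ẋ'−ẋ)/dt = (0.704207647−0.025565648)/0.033695 = 20.140733
  θ̈ = (θ̇'−θ̇)/dt = (1.422956835−1.919566838)/0.033695 = -14.738389
  sinθ=0.284321, cosθ=0.958729
  F = (M+m)·ẍ + m·l·cosθ·θ̈ − m·l·sinθ·θ̇² = 20.571523 + -5.303636 − 0.393227 = 14.874660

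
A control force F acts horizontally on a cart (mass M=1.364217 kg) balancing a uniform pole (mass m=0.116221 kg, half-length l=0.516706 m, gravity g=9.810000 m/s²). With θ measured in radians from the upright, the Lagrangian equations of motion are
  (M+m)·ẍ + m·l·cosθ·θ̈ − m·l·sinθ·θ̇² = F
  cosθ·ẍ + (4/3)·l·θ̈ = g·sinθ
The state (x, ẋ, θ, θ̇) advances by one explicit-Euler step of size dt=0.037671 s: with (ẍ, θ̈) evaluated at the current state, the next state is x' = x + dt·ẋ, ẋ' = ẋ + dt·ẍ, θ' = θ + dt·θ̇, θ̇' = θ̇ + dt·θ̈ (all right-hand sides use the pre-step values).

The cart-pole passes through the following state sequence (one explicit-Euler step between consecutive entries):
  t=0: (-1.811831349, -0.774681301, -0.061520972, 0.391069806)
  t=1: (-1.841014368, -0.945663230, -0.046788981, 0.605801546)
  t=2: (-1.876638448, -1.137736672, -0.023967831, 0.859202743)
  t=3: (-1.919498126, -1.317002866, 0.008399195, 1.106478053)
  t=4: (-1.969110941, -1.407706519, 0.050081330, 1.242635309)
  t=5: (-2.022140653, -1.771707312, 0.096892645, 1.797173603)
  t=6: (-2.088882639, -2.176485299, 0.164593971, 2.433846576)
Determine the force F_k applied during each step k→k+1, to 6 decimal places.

F_0 = -6.377218 N
F_1 = -7.143781 N
F_2 = -6.649872 N
F_3 = -3.348150 N
F_4 = -13.426669 N
F_5 = -14.916019 N

step 0→1:
  ẍ = (ẋ'−ẋ)/dt = (-0.945663230−-0.774681301)/0.037671 = -4.538821
  θ̈ = (θ̇'−θ̇)/dt = (0.605801546−0.391069806)/0.037671 = 5.700187
  sinθ=-0.061482, cosθ=0.998108
  F = (M+m)·ẍ + m·l·cosθ·θ̈ − m·l·sinθ·θ̇² = -6.719443 + 0.341661 − -0.000565 = -6.377218
step 1→2:
  ẍ = (ẋ'−ẋ)/dt = (-1.137736672−-0.945663230)/0.037671 = -5.098708
  θ̈ = (θ̇'−θ̇)/dt = (0.859202743−0.605801546)/0.037671 = 6.726692
  sinθ=-0.046772, cosθ=0.998906
  F = (M+m)·ẍ + m·l·cosθ·θ̈ − m·l·sinθ·θ̇² = -7.548322 + 0.403510 − -0.001031 = -7.143781
step 2→3:
  ẍ = (ẋ'−ẋ)/dt = (-1.317002866−-1.137736672)/0.037671 = -4.758732
  θ̈ = (θ̇'−θ̇)/dt = (1.106478053−0.859202743)/0.037671 = 6.564076
  sinθ=-0.023966, cosθ=0.999713
  F = (M+m)·ẍ + m·l·cosθ·θ̈ − m·l·sinθ·θ̇² = -7.045008 + 0.394073 − -0.001062 = -6.649872
step 3→4:
  ẍ = (ẋ'−ẋ)/dt = (-1.407706519−-1.317002866)/0.037671 = -2.407785
  θ̈ = (θ̇'−θ̇)/dt = (1.242635309−1.106478053)/0.037671 = 3.614379
  sinθ=0.008399, cosθ=0.999965
  F = (M+m)·ẍ + m·l·cosθ·θ̈ − m·l·sinθ·θ̇² = -3.564576 + 0.217043 − 0.000618 = -3.348150
step 4→5:
  ẍ = (ẋ'−ẋ)/dt = (-1.771707312−-1.407706519)/0.037671 = -9.662626
  θ̈ = (θ̇'−θ̇)/dt = (1.797173603−1.242635309)/0.037671 = 14.720562
  sinθ=0.050060, cosθ=0.998746
  F = (M+m)·ẍ + m·l·cosθ·θ̈ − m·l·sinθ·θ̇² = -14.304919 + 0.882892 − 0.004642 = -13.426669
step 5→6:
  ẍ = (ẋ'−ẋ)/dt = (-2.176485299−-1.771707312)/0.037671 = -10.745082
  θ̈ = (θ̇'−θ̇)/dt = (2.433846576−1.797173603)/0.037671 = 16.900878
  sinθ=0.096741, cosθ=0.995310
  F = (M+m)·ẍ + m·l·cosθ·θ̈ − m·l·sinθ·θ̇² = -15.907428 + 1.010173 − 0.018764 = -14.916019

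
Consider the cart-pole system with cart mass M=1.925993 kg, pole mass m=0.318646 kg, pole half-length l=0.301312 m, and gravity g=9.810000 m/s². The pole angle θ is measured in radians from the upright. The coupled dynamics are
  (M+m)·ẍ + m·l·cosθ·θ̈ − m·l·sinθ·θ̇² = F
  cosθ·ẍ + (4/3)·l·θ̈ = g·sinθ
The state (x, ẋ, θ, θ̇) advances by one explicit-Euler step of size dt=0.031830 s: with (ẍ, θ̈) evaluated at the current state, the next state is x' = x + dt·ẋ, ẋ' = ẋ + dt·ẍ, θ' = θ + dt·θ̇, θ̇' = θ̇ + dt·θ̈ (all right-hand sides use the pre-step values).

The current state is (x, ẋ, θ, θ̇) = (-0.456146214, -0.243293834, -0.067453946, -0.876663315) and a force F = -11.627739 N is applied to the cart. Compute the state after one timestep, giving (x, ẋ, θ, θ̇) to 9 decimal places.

sinθ=-0.067402805, cosθ=0.997725845
temp = (F + m·l·θ̇²·sinθ)/(M+m) = (-11.627739 + -0.004973573)/2.244639 = -5.182442510
θ̈ = (g·sinθ − cosθ·temp)/(l·(4/3 − m·cos²θ/(M+m))) = 12.555162622
ẍ = temp − m·l·θ̈·cosθ/(M+m) = -5.718253922
Euler: x'=-0.456146214+0.031830·-0.243293834=-0.463890257, ẋ'=-0.243293834+0.031830·-5.718253922=-0.425305856
       θ'=-0.067453946+0.031830·-0.876663315=-0.095358139, θ̇'=-0.876663315+0.031830·12.555162622=-0.477032489

(-0.463890257, -0.425305856, -0.095358139, -0.477032489)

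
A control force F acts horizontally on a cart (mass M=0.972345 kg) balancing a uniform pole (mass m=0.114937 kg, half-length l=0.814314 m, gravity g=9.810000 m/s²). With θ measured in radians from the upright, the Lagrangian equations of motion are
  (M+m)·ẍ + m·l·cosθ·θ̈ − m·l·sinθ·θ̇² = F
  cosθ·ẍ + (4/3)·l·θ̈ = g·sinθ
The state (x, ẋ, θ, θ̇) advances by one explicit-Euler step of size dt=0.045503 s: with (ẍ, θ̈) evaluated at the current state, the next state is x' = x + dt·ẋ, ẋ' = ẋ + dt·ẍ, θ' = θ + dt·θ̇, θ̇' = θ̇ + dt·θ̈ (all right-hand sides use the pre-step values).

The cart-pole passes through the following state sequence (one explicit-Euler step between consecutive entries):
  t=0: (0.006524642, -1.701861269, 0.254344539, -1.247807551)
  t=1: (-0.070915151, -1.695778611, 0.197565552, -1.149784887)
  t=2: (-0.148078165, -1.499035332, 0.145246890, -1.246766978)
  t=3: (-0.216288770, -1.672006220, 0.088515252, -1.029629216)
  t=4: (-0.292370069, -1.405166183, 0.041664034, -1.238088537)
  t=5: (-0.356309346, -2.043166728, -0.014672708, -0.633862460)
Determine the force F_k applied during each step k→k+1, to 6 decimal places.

F_0 = 0.303812 N
F_1 = 4.481240 N
F_2 = -3.712224 N
F_3 = 5.940200 N
F_4 = -14.009078 N

step 0→1:
  ẍ = (ẋ'−ẋ)/dt = (-1.695778611−-1.701861269)/0.045503 = 0.133676
  θ̈ = (θ̇'−θ̇)/dt = (-1.149784887−-1.247807551)/0.045503 = 2.154202
  sinθ=0.251611, cosθ=0.967828
  F = (M+m)·ẍ + m·l·cosθ·θ̈ − m·l·sinθ·θ̇² = 0.145343 + 0.195136 − 0.036667 = 0.303812
step 1→2:
  ẍ = (ẋ'−ẋ)/dt = (-1.499035332−-1.695778611)/0.045503 = 4.323743
  θ̈ = (θ̇'−θ̇)/dt = (-1.246766978−-1.149784887)/0.045503 = -2.131334
  sinθ=0.196283, cosθ=0.980547
  F = (M+m)·ẍ + m·l·cosθ·θ̈ − m·l·sinθ·θ̇² = 4.701128 + -0.195601 − 0.024287 = 4.481240
step 2→3:
  ẍ = (ẋ'−ẋ)/dt = (-1.672006220−-1.499035332)/0.045503 = -3.801307
  θ̈ = (θ̇'−θ̇)/dt = (-1.029629216−-1.246766978)/0.045503 = 4.771944
  sinθ=0.144737, cosθ=0.989470
  F = (M+m)·ẍ + m·l·cosθ·θ̈ − m·l·sinθ·θ̇² = -4.133093 + 0.441926 − 0.021057 = -3.712224
step 3→4:
  ẍ = (ẋ'−ẋ)/dt = (-1.405166183−-1.672006220)/0.045503 = 5.864230
  θ̈ = (θ̇'−θ̇)/dt = (-1.238088537−-1.029629216)/0.045503 = -4.581221
  sinθ=0.088400, cosθ=0.996085
  F = (M+m)·ẍ + m·l·cosθ·θ̈ − m·l·sinθ·θ̇² = 6.376071 + -0.427100 − 0.008771 = 5.940200
step 4→5:
  ẍ = (ẋ'−ẋ)/dt = (-2.043166728−-1.405166183)/0.045503 = -14.021066
  θ̈ = (θ̇'−θ̇)/dt = (-0.633862460−-1.238088537)/0.045503 = 13.278818
  sinθ=0.041652, cosθ=0.999132
  F = (M+m)·ẍ + m·l·cosθ·θ̈ − m·l·sinθ·θ̇² = -15.244852 + 1.241750 − 0.005976 = -14.009078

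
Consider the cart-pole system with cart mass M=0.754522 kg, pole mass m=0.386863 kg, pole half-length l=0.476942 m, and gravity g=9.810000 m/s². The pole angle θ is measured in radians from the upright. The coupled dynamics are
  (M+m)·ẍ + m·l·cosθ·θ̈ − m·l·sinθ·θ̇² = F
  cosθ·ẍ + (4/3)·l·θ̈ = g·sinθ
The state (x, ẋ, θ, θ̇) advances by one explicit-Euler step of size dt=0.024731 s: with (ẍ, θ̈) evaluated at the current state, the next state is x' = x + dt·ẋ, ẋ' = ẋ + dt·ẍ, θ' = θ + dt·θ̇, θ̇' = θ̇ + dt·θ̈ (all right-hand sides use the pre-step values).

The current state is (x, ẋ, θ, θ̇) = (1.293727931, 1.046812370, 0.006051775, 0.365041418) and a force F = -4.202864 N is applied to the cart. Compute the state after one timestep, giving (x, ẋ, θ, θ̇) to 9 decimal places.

sinθ=0.006051738, cosθ=0.999981688
temp = (F + m·l·θ̇²·sinθ)/(M+m) = (-4.202864 + 0.000148795)/1.141385 = -3.682118834
θ̈ = (g·sinθ − cosθ·temp)/(l·(4/3 − m·cos²θ/(M+m))) = 7.888744704
ẍ = temp − m·l·θ̈·cosθ/(M+m) = -4.957354797
Euler: x'=1.293727931+0.024731·1.046812370=1.319616648, ẋ'=1.046812370+0.024731·-4.957354797=0.924212029
       θ'=0.006051775+0.024731·0.365041418=0.015079614, θ̇'=0.365041418+0.024731·7.888744704=0.560137963

(1.319616648, 0.924212029, 0.015079614, 0.560137963)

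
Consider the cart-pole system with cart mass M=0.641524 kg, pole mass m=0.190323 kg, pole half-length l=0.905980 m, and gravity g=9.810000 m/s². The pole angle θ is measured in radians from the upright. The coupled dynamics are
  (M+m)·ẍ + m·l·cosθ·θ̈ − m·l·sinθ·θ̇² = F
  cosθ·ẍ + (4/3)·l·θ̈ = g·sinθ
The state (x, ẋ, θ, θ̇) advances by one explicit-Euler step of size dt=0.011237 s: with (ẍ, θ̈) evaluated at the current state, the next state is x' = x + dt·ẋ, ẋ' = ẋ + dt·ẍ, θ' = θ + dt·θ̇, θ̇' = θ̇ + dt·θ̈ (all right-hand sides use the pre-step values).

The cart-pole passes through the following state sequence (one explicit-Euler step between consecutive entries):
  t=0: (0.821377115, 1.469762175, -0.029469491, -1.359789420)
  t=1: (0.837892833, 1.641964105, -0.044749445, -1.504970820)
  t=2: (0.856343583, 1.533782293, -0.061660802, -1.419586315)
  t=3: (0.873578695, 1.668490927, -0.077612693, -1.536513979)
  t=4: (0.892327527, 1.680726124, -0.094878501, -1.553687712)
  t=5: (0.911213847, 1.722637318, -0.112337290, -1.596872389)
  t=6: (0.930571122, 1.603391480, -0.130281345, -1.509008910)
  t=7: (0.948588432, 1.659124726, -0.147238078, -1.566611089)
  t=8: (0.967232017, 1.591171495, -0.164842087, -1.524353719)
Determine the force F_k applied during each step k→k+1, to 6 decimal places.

F_0 = 10.530269 N
F_1 = -6.682067 N
F_2 = 8.202741 N
F_3 = 0.674571 N
F_4 = 2.482336 N
F_5 = -7.438437 N
F_6 = 3.300402 N
F_7 = -4.326911 N

step 0→1:
  ẍ = (ẋ'−ẋ)/dt = (1.641964105−1.469762175)/0.011237 = 15.324547
  θ̈ = (θ̇'−θ̇)/dt = (-1.504970820−-1.359789420)/0.011237 = -12.919943
  sinθ=-0.029465, cosθ=0.999566
  F = (M+m)·ẍ + m·l·cosθ·θ̈ − m·l·sinθ·θ̇² = 12.747678 + -2.226803 − -0.009394 = 10.530269
step 1→2:
  ẍ = (ẋ'−ẋ)/dt = (1.533782293−1.641964105)/0.011237 = -9.627286
  θ̈ = (θ̇'−θ̇)/dt = (-1.419586315−-1.504970820)/0.011237 = 7.598514
  sinθ=-0.044735, cosθ=0.998999
  F = (M+m)·ẍ + m·l·cosθ·θ̈ − m·l·sinθ·θ̇² = -8.008429 + 1.308891 − -0.017471 = -6.682067
step 2→3:
  ẍ = (ẋ'−ẋ)/dt = (1.668490927−1.533782293)/0.011237 = 11.987954
  θ̈ = (θ̇'−θ̇)/dt = (-1.536513979−-1.419586315)/0.011237 = -10.405594
  sinθ=-0.061622, cosθ=0.998100
  F = (M+m)·ẍ + m·l·cosθ·θ̈ − m·l·sinθ·θ̇² = 9.972143 + -1.790815 − -0.021413 = 8.202741
step 3→4:
  ẍ = (ẋ'−ẋ)/dt = (1.680726124−1.668490927)/0.011237 = 1.088831
  θ̈ = (θ̇'−θ̇)/dt = (-1.553687712−-1.536513979)/0.011237 = -1.528320
  sinθ=-0.077535, cosθ=0.996990
  F = (M+m)·ẍ + m·l·cosθ·θ̈ − m·l·sinθ·θ̇² = 0.905741 + -0.262733 − -0.031563 = 0.674571
step 4→5:
  ẍ = (ẋ'−ẋ)/dt = (1.722637318−1.680726124)/0.011237 = 3.729749
  θ̈ = (θ̇'−θ̇)/dt = (-1.596872389−-1.553687712)/0.011237 = -3.843079
  sinθ=-0.094736, cosθ=0.995502
  F = (M+m)·ẍ + m·l·cosθ·θ̈ − m·l·sinθ·θ̇² = 3.102581 + -0.659677 − -0.039432 = 2.482336
step 5→6:
  ẍ = (ẋ'−ẋ)/dt = (1.603391480−1.722637318)/0.011237 = -10.611893
  θ̈ = (θ̇'−θ̇)/dt = (-1.509008910−-1.596872389)/0.011237 = 7.819122
  sinθ=-0.112101, cosθ=0.993697
  F = (M+m)·ẍ + m·l·cosθ·θ̈ − m·l·sinθ·θ̇² = -8.827471 + 1.339744 − -0.049290 = -7.438437
step 6→7:
  ẍ = (ẋ'−ẋ)/dt = (1.659124726−1.603391480)/0.011237 = 4.959798
  θ̈ = (θ̇'−θ̇)/dt = (-1.566611089−-1.509008910)/0.011237 = -5.126117
  sinθ=-0.129913, cosθ=0.991525
  F = (M+m)·ẍ + m·l·cosθ·θ̈ − m·l·sinθ·θ̇² = 4.125793 + -0.876400 − -0.051009 = 3.300402
step 7→8:
  ẍ = (ẋ'−ẋ)/dt = (1.591171495−1.659124726)/0.011237 = -6.047275
  θ̈ = (θ̇'−θ̇)/dt = (-1.524353719−-1.566611089)/0.011237 = 3.760556
  sinθ=-0.146707, cosθ=0.989180
  F = (M+m)·ẍ + m·l·cosθ·θ̈ − m·l·sinθ·θ̇² = -5.030408 + 0.641412 − -0.062084 = -4.326911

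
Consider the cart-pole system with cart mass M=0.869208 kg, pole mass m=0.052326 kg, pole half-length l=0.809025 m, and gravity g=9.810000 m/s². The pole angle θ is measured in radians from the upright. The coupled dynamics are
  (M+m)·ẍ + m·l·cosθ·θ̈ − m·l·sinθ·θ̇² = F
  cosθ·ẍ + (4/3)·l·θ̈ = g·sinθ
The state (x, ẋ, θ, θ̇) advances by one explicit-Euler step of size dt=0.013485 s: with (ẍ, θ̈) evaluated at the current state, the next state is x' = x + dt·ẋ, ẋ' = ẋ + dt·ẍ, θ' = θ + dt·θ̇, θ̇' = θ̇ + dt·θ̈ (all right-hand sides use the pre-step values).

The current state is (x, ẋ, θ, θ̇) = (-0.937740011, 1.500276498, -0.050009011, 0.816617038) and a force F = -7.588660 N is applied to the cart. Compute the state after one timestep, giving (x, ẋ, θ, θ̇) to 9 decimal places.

(-0.917508782, 1.384575732, -0.038996930, 0.917612023)

sinθ=-0.049988169, cosθ=0.998749810
temp = (F + m·l·θ̇²·sinθ)/(M+m) = (-7.588660 + -0.001411184)/0.921534 = -8.236344165
θ̈ = (g·sinθ − cosθ·temp)/(l·(4/3 − m·cos²θ/(M+m))) = 7.489431621
ẍ = temp − m·l·θ̈·cosθ/(M+m) = -8.579960408
Euler: x'=-0.937740011+0.013485·1.500276498=-0.917508782, ẋ'=1.500276498+0.013485·-8.579960408=1.384575732
       θ'=-0.050009011+0.013485·0.816617038=-0.038996930, θ̇'=0.816617038+0.013485·7.489431621=0.917612023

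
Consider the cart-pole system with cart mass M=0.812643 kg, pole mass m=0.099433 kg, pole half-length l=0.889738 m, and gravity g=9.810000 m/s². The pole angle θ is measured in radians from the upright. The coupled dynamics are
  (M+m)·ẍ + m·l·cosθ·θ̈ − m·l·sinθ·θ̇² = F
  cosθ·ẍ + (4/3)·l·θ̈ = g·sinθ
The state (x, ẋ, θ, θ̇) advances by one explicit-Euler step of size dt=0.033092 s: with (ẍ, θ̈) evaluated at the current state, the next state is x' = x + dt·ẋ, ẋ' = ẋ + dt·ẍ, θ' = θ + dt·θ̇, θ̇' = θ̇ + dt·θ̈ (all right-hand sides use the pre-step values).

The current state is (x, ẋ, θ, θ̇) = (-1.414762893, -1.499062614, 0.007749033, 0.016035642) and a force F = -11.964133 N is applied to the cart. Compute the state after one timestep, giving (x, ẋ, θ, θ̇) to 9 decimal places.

sinθ=0.007748955, cosθ=0.999969976
temp = (F + m·l·θ̇²·sinθ)/(M+m) = (-11.964133 + 0.000000176)/0.912076 = -13.117473570
θ̈ = (g·sinθ − cosθ·temp)/(l·(4/3 − m·cos²θ/(M+m))) = 12.111254249
ẍ = temp − m·l·θ̈·cosθ/(M+m) = -14.292202694
Euler: x'=-1.414762893+0.033092·-1.499062614=-1.464369873, ẋ'=-1.499062614+0.033092·-14.292202694=-1.972020186
       θ'=0.007749033+0.033092·0.016035642=0.008279684, θ̇'=0.016035642+0.033092·12.111254249=0.416821268

(-1.464369873, -1.972020186, 0.008279684, 0.416821268)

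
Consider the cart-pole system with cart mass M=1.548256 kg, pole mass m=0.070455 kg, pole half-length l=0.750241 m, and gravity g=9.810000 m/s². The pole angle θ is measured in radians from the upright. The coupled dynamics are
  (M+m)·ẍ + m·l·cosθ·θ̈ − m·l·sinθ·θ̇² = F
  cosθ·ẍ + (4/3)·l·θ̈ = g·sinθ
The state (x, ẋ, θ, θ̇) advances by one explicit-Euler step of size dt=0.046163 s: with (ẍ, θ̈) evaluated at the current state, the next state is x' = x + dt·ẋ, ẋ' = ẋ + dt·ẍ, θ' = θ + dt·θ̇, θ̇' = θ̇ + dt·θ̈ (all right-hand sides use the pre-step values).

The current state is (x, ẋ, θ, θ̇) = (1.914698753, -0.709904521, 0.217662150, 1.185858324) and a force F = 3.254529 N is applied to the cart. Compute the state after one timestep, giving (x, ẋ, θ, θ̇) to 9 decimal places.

(1.881927431, -0.616854051, 0.272404928, 1.192794941)

sinθ=0.215947527, cosθ=0.976404970
temp = (F + m·l·θ̇²·sinθ)/(M+m) = (3.254529 + 0.016051901)/1.618711 = 2.020484756
θ̈ = (g·sinθ − cosθ·temp)/(l·(4/3 − m·cos²θ/(M+m))) = 0.150263561
ẍ = temp − m·l·θ̈·cosθ/(M+m) = 2.015693748
Euler: x'=1.914698753+0.046163·-0.709904521=1.881927431, ẋ'=-0.709904521+0.046163·2.015693748=-0.616854051
       θ'=0.217662150+0.046163·1.185858324=0.272404928, θ̇'=1.185858324+0.046163·0.150263561=1.192794941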